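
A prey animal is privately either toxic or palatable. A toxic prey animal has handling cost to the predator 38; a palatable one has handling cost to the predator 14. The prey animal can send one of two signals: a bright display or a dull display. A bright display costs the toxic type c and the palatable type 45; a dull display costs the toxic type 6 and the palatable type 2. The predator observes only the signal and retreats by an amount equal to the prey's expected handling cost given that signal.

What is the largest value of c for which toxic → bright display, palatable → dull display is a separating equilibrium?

Under separation: bright display → toxic (pays 38); dull display → palatable (pays 14).
Palatable: 14 − 2 = 12 ≥ 38 − 45 = -7. Holds regardless of c. ✓
Toxic: 38 − c ≥ 14 − 6, so c ≤ 38 − 8 = 30.

30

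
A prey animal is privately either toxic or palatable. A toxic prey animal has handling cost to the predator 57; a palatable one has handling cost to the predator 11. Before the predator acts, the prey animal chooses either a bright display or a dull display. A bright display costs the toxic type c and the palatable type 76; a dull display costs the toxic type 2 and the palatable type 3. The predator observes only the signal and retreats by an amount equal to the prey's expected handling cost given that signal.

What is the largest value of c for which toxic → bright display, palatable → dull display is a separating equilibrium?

48

Under separation: bright display → toxic (pays 57); dull display → palatable (pays 11).
Palatable: 11 − 3 = 8 ≥ 57 − 76 = -19. Holds regardless of c. ✓
Toxic: 57 − c ≥ 11 − 2, so c ≤ 57 − 9 = 48.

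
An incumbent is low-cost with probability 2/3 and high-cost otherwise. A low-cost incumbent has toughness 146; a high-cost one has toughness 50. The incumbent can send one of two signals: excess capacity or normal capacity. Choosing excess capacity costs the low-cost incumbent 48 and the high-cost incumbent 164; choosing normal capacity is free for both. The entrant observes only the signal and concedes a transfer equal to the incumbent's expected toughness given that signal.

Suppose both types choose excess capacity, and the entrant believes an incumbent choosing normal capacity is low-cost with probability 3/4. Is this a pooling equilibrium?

No

At the pooled signal (excess capacity) the entrant holds the prior 2/3 and pays 2/3·146 + 1/3·50 = 114. Off-path (normal capacity) belief 3/4 gives 3/4·146 + 1/4·50 = 122.
Low-cost: excess capacity gives 114 − 48 = 66; normal capacity gives 122 − 0 = 122. Deviates. ✗
High-cost: excess capacity gives 114 − 164 = -50; normal capacity gives 122 − 0 = 122. Deviates. ✗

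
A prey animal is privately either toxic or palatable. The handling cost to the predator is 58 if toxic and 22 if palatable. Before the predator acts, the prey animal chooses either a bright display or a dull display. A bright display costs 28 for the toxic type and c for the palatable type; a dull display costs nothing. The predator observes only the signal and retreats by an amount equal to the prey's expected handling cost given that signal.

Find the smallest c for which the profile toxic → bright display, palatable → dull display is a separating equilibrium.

Under separation: bright display → toxic (pays 58); dull display → palatable (pays 22).
Toxic: 58 − 28 = 30 ≥ 22 − 0 = 22. Holds regardless of c. ✓
Palatable: 22 − 0 ≥ 58 − c, so c ≥ 58 − 22 = 36.

36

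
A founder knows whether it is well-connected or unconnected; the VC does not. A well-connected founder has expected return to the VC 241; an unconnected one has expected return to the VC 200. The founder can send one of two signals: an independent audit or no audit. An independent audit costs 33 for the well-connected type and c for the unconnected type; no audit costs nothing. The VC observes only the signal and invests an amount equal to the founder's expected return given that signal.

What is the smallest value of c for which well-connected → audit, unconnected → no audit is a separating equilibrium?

Under separation: audit → well-connected (pays 241); no audit → unconnected (pays 200).
Well-connected: 241 − 33 = 208 ≥ 200 − 0 = 200. Holds regardless of c. ✓
Unconnected: 200 − 0 ≥ 241 − c, so c ≥ 241 − 200 = 41.

41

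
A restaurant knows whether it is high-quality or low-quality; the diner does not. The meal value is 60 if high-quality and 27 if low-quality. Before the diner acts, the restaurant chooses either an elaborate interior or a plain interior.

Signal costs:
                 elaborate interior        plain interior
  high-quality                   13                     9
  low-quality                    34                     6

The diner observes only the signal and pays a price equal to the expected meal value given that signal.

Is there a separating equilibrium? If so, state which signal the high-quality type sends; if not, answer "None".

None

Try high-quality → elaborate interior, low-quality → plain interior:
  If types separate, elaborate interior earns payment 60 and plain interior earns 27.
  High-quality: elaborate interior gives 60 − 13 = 47; plain interior gives 27 − 9 = 18. No deviation. ✓
  Low-quality: plain interior gives 27 − 6 = 21; elaborate interior gives 60 − 34 = 26. Would deviate. ✗
Try high-quality → plain interior, low-quality → elaborate interior:
  If types separate, plain interior earns payment 60 and elaborate interior earns 27.
  High-quality: plain interior gives 60 − 9 = 51; elaborate interior gives 27 − 13 = 14. No deviation. ✓
  Low-quality: elaborate interior gives 27 − 34 = -7; plain interior gives 60 − 6 = 54. Would deviate. ✗
Neither assignment is incentive-compatible.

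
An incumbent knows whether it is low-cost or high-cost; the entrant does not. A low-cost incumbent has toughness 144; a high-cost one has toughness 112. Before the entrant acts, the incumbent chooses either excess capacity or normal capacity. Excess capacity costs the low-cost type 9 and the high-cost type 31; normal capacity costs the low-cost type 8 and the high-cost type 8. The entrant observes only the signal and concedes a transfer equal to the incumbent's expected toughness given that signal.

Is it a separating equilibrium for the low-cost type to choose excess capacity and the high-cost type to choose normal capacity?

If types separate, excess capacity earns payment 144 and normal capacity earns 112.
Low-cost: excess capacity gives 144 − 9 = 135; normal capacity gives 112 − 8 = 104. No deviation. ✓
High-cost: normal capacity gives 112 − 8 = 104; excess capacity gives 144 − 31 = 113. Would deviate. ✗

No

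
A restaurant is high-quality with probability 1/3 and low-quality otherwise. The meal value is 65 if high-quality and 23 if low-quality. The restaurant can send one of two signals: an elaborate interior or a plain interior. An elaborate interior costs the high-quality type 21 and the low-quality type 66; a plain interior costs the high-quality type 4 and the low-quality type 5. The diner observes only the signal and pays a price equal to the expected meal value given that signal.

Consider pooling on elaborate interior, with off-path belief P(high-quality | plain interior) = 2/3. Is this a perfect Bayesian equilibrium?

On the equilibrium path (elaborate interior) the diner holds the prior 1/3 and pays 1/3·65 + 2/3·23 = 37. Off-path (plain interior) belief 2/3 gives 2/3·65 + 1/3·23 = 51.
High-quality: elaborate interior gives 37 − 21 = 16; plain interior gives 51 − 4 = 47. Deviates. ✗
Low-quality: elaborate interior gives 37 − 66 = -29; plain interior gives 51 − 5 = 46. Deviates. ✗

No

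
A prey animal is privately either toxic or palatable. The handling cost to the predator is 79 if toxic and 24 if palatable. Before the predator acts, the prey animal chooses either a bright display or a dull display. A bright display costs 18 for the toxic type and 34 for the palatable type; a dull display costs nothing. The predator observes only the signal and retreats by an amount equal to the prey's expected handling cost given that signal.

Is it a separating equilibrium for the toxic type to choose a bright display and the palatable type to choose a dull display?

Under separation the predator infers type exactly: bright display → toxic (pays 79), dull display → palatable (pays 24).
Toxic: bright display gives 79 − 18 = 61; dull display gives 24 − 0 = 24. No deviation. ✓
Palatable: dull display gives 24 − 0 = 24; bright display gives 79 − 34 = 45. Would deviate. ✗

No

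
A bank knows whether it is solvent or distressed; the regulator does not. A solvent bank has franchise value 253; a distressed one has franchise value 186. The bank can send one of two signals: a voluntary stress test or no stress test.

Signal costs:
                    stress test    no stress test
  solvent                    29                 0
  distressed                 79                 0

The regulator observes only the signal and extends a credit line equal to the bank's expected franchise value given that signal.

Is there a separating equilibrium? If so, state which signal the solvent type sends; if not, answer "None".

stress test

Try solvent → stress test, distressed → no stress test:
  If types separate, stress test earns payment 253 and no stress test earns 186.
  Solvent: stress test gives 253 − 29 = 224; no stress test gives 186 − 0 = 186. No deviation. ✓
  Distressed: no stress test gives 186 − 0 = 186; stress test gives 253 − 79 = 174. No deviation. ✓
Both hold — the solvent type sends stress test.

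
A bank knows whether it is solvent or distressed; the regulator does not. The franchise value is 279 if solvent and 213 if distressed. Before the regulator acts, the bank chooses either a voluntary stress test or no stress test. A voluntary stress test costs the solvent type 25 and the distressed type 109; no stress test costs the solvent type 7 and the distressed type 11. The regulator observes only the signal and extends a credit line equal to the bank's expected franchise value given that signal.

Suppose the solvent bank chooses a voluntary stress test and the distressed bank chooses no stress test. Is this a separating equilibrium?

If types separate, stress test earns payment 279 and no stress test earns 213.
Solvent: stress test gives 279 − 25 = 254; no stress test gives 213 − 7 = 206. No deviation. ✓
Distressed: no stress test gives 213 − 11 = 202; stress test gives 279 − 109 = 170. No deviation. ✓
Both incentive constraints hold.

Yes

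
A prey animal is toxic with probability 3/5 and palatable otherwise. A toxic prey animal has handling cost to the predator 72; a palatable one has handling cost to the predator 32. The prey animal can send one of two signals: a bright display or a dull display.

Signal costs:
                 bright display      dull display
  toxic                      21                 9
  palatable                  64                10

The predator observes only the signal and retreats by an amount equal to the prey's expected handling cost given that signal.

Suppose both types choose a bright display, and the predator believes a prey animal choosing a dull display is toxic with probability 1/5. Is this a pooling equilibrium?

On the equilibrium path (bright display) the predator holds the prior 3/5 and pays 3/5·72 + 2/5·32 = 56. Off-path (dull display) belief 1/5 gives 1/5·72 + 4/5·32 = 40.
Toxic: bright display gives 56 − 21 = 35; dull display gives 40 − 9 = 31. Stays. ✓
Palatable: bright display gives 56 − 64 = -8; dull display gives 40 − 10 = 30. Deviates. ✗

No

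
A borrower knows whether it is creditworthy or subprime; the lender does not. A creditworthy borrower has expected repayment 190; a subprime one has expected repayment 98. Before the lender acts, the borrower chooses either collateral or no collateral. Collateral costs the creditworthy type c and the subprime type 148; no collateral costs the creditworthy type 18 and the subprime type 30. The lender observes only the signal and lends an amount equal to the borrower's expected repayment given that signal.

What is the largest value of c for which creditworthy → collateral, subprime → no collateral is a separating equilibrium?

Under separation: collateral → creditworthy (pays 190); no collateral → subprime (pays 98).
Subprime: 98 − 30 = 68 ≥ 190 − 148 = 42. Holds regardless of c. ✓
Creditworthy: 190 − c ≥ 98 − 18, so c ≤ 190 − 80 = 110.

110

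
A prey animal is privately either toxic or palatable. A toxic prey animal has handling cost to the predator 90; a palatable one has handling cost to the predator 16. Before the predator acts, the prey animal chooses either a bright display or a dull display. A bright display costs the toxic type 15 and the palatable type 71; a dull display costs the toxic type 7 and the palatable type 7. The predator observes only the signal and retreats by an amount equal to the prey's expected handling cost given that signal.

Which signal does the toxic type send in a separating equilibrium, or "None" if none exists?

None

Try toxic → bright display, palatable → dull display:
  Under separation the predator infers type exactly: bright display → toxic (pays 90), dull display → palatable (pays 16).
  Toxic: bright display gives 90 − 15 = 75; dull display gives 16 − 7 = 9. No deviation. ✓
  Palatable: dull display gives 16 − 7 = 9; bright display gives 90 − 71 = 19. Would deviate. ✗
Try toxic → dull display, palatable → bright display:
  Under separation the predator infers type exactly: dull display → toxic (pays 90), bright display → palatable (pays 16).
  Toxic: dull display gives 90 − 7 = 83; bright display gives 16 − 15 = 1. No deviation. ✓
  Palatable: bright display gives 16 − 71 = -55; dull display gives 90 − 7 = 83. Would deviate. ✗
Neither assignment is incentive-compatible.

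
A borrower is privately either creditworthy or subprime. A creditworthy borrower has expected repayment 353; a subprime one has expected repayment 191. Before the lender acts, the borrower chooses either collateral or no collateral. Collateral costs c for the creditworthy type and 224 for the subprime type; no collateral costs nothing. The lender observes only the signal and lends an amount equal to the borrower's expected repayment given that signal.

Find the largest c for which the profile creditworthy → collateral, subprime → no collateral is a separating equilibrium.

162

Under separation: collateral → creditworthy (pays 353); no collateral → subprime (pays 191).
Subprime: 191 − 0 = 191 ≥ 353 − 224 = 129. Holds regardless of c. ✓
Creditworthy: 353 − c ≥ 191 − 0, so c ≤ 353 − 191 = 162.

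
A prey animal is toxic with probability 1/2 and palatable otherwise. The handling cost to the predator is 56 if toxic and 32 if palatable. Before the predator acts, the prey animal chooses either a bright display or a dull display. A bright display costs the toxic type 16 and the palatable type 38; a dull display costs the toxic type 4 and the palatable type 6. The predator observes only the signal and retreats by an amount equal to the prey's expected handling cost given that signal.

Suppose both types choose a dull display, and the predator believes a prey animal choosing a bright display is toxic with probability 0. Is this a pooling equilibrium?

Yes

On the equilibrium path (dull display) the predator holds the prior 1/2 and pays 1/2·56 + 1/2·32 = 44. Off-path (bright display) belief 0 gives 0·56 + 1·32 = 32.
Toxic: dull display gives 44 − 4 = 40; bright display gives 32 − 16 = 16. Stays. ✓
Palatable: dull display gives 44 − 6 = 38; bright display gives 32 − 38 = -6. Stays. ✓
Beliefs are Bayes-consistent on-path and both types best-respond.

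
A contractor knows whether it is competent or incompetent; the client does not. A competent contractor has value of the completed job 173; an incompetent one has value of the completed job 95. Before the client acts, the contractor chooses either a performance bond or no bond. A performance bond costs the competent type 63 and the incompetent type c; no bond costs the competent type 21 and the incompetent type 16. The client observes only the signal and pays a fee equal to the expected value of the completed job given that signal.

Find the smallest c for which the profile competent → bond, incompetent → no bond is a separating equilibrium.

Under separation: bond → competent (pays 173); no bond → incompetent (pays 95).
Competent: 173 − 63 = 110 ≥ 95 − 21 = 74. Holds regardless of c. ✓
Incompetent: 95 − 16 ≥ 173 − c, so c ≥ 173 − 79 = 94.

94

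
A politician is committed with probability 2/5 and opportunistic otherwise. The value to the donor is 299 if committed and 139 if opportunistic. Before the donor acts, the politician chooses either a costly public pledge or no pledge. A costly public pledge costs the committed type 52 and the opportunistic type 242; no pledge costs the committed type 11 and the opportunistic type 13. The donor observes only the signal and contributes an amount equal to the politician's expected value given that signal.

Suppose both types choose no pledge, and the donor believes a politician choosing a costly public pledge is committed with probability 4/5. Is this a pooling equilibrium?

At the pooled signal (no pledge) the donor holds the prior 2/5 and pays 2/5·299 + 3/5·139 = 203. Off-path (pledge) belief 4/5 gives 4/5·299 + 1/5·139 = 267.
Committed: no pledge gives 203 − 11 = 192; pledge gives 267 − 52 = 215. Deviates. ✗
Opportunistic: no pledge gives 203 − 13 = 190; pledge gives 267 − 242 = 25. Stays. ✓

No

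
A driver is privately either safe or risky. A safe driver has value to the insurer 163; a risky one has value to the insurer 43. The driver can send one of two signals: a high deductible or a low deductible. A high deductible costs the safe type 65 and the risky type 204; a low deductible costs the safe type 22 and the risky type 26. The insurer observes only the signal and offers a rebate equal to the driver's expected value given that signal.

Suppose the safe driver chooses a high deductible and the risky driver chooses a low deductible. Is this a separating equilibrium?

Yes

Under separation the insurer infers type exactly: high deductible → safe (pays 163), low deductible → risky (pays 43).
Safe: high deductible gives 163 − 65 = 98; low deductible gives 43 − 22 = 21. No deviation. ✓
Risky: low deductible gives 43 − 26 = 17; high deductible gives 163 − 204 = -41. No deviation. ✓
Both incentive constraints hold.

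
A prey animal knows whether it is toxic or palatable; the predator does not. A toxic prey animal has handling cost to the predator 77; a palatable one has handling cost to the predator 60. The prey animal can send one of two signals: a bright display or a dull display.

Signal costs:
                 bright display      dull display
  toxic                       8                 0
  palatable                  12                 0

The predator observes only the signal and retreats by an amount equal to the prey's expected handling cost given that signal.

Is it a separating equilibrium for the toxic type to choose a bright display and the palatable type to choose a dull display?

Under separation the predator infers type exactly: bright display → toxic (pays 77), dull display → palatable (pays 60).
Toxic: bright display gives 77 − 8 = 69; dull display gives 60 − 0 = 60. No deviation. ✓
Palatable: dull display gives 60 − 0 = 60; bright display gives 77 − 12 = 65. Would deviate. ✗

No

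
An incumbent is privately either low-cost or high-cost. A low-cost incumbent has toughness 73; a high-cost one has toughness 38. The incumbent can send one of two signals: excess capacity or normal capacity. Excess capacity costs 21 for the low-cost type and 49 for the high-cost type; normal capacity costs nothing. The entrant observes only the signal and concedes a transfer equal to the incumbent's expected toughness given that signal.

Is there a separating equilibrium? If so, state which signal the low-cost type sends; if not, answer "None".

excess capacity

Try low-cost → excess capacity, high-cost → normal capacity:
  Under separation the entrant infers type exactly: excess capacity → low-cost (pays 73), normal capacity → high-cost (pays 38).
  Low-cost: excess capacity gives 73 − 21 = 52; normal capacity gives 38 − 0 = 38. No deviation. ✓
  High-cost: normal capacity gives 38 − 0 = 38; excess capacity gives 73 − 49 = 24. No deviation. ✓
Both hold — the low-cost type sends excess capacity.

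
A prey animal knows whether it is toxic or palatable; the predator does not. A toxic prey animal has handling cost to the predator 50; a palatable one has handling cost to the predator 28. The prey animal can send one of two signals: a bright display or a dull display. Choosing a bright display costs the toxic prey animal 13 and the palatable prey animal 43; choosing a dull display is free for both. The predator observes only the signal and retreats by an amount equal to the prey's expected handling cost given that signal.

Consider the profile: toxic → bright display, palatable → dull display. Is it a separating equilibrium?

Yes

If types separate, bright display earns payment 50 and dull display earns 28.
Toxic: bright display gives 50 − 13 = 37; dull display gives 28 − 0 = 28. No deviation. ✓
Palatable: dull display gives 28 − 0 = 28; bright display gives 50 − 43 = 7. No deviation. ✓
Neither type gains from mimicking the other.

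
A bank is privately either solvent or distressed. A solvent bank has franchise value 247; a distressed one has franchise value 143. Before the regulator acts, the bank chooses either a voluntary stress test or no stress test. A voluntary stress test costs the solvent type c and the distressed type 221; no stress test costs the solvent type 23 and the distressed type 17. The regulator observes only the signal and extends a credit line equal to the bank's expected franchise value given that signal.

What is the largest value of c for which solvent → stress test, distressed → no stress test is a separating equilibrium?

127

Under separation: stress test → solvent (pays 247); no stress test → distressed (pays 143).
Distressed: 143 − 17 = 126 ≥ 247 − 221 = 26. Holds regardless of c. ✓
Solvent: 247 − c ≥ 143 − 23, so c ≤ 247 − 120 = 127.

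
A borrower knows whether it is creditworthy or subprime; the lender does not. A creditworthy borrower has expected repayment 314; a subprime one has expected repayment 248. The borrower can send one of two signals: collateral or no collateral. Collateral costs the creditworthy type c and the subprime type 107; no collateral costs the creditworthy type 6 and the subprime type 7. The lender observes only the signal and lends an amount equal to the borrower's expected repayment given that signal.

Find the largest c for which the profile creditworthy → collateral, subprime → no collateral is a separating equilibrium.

Under separation: collateral → creditworthy (pays 314); no collateral → subprime (pays 248).
Subprime: 248 − 7 = 241 ≥ 314 − 107 = 207. Holds regardless of c. ✓
Creditworthy: 314 − c ≥ 248 − 6, so c ≤ 314 − 242 = 72.

72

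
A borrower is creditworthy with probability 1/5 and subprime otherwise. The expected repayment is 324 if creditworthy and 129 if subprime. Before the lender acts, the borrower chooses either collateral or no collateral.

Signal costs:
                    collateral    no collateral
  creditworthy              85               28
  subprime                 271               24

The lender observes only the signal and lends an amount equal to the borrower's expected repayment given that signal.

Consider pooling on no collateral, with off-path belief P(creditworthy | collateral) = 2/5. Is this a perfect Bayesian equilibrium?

Yes

At the pooled signal (no collateral) the lender holds the prior 1/5 and pays 1/5·324 + 4/5·129 = 168. Off-path (collateral) belief 2/5 gives 2/5·324 + 3/5·129 = 207.
Creditworthy: no collateral gives 168 − 28 = 140; collateral gives 207 − 85 = 122. Stays. ✓
Subprime: no collateral gives 168 − 24 = 144; collateral gives 207 − 271 = -64. Stays. ✓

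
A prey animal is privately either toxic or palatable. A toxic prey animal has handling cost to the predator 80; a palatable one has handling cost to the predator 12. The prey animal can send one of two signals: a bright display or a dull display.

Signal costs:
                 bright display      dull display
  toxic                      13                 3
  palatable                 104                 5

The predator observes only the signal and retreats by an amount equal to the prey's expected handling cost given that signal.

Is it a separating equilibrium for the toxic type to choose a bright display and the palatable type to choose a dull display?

If types separate, bright display earns payment 80 and dull display earns 12.
Toxic: bright display gives 80 − 13 = 67; dull display gives 12 − 3 = 9. No deviation. ✓
Palatable: dull display gives 12 − 5 = 7; bright display gives 80 − 104 = -24. No deviation. ✓
Both incentive constraints hold.

Yes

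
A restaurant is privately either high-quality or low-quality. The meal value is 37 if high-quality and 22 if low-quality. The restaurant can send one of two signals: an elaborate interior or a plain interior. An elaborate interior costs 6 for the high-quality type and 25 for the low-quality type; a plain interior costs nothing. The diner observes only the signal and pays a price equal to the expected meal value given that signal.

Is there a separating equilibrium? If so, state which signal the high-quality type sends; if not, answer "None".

elaborate interior

Try high-quality → elaborate interior, low-quality → plain interior:
  If types separate, elaborate interior earns payment 37 and plain interior earns 22.
  High-quality: elaborate interior gives 37 − 6 = 31; plain interior gives 22 − 0 = 22. No deviation. ✓
  Low-quality: plain interior gives 22 − 0 = 22; elaborate interior gives 37 − 25 = 12. No deviation. ✓
Both hold — the high-quality type sends elaborate interior.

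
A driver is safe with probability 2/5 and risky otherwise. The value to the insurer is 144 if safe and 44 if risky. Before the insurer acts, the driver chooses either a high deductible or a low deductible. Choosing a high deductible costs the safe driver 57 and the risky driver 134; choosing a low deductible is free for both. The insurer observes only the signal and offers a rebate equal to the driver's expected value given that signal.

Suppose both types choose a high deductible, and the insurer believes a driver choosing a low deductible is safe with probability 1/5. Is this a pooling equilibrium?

On the equilibrium path (high deductible) the insurer holds the prior 2/5 and pays 2/5·144 + 3/5·44 = 84. Off-path (low deductible) belief 1/5 gives 1/5·144 + 4/5·44 = 64.
Safe: high deductible gives 84 − 57 = 27; low deductible gives 64 − 0 = 64. Deviates. ✗
Risky: high deductible gives 84 − 134 = -50; low deductible gives 64 − 0 = 64. Deviates. ✗

No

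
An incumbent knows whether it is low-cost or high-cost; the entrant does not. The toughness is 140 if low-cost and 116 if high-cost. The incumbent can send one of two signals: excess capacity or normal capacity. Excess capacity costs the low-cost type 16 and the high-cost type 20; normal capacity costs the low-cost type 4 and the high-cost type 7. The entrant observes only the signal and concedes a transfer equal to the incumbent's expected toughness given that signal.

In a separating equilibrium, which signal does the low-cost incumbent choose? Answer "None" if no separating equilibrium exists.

None

Try low-cost → excess capacity, high-cost → normal capacity:
  If types separate, excess capacity earns payment 140 and normal capacity earns 116.
  Low-cost: excess capacity gives 140 − 16 = 124; normal capacity gives 116 − 4 = 112. No deviation. ✓
  High-cost: normal capacity gives 116 − 7 = 109; excess capacity gives 140 − 20 = 120. Would deviate. ✗
Try low-cost → normal capacity, high-cost → excess capacity:
  If types separate, normal capacity earns payment 140 and excess capacity earns 116.
  Low-cost: normal capacity gives 140 − 4 = 136; excess capacity gives 116 − 16 = 100. No deviation. ✓
  High-cost: excess capacity gives 116 − 20 = 96; normal capacity gives 140 − 7 = 133. Would deviate. ✗
Neither assignment is incentive-compatible.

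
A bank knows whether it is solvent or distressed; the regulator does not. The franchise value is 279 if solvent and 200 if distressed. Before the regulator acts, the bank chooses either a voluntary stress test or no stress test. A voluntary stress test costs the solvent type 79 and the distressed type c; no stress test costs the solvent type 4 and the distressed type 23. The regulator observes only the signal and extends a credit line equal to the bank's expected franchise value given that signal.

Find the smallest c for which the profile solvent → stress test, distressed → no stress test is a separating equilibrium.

Under separation: stress test → solvent (pays 279); no stress test → distressed (pays 200).
Solvent: 279 − 79 = 200 ≥ 200 − 4 = 196. Holds regardless of c. ✓
Distressed: 200 − 23 ≥ 279 − c, so c ≥ 279 − 177 = 102.

102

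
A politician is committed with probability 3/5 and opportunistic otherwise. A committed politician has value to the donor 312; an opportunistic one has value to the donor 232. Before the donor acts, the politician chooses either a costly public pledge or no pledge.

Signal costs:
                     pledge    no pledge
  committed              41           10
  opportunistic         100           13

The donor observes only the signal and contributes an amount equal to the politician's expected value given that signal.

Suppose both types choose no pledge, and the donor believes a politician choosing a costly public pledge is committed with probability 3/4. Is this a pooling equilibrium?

Yes

On the equilibrium path (no pledge) the donor holds the prior 3/5 and pays 3/5·312 + 2/5·232 = 280. Off-path (pledge) belief 3/4 gives 3/4·312 + 1/4·232 = 292.
Committed: no pledge gives 280 − 10 = 270; pledge gives 292 − 41 = 251. Stays. ✓
Opportunistic: no pledge gives 280 − 13 = 267; pledge gives 292 − 100 = 192. Stays. ✓
Beliefs are Bayes-consistent on-path and both types best-respond.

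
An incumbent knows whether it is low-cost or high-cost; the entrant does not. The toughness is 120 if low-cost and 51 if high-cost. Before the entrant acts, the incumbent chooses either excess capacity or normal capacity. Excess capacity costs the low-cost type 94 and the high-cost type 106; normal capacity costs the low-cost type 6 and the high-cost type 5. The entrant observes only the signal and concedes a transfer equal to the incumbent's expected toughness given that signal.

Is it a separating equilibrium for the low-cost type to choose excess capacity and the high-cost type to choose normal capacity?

No

Under separation the entrant infers type exactly: excess capacity → low-cost (pays 120), normal capacity → high-cost (pays 51).
Low-cost: excess capacity gives 120 − 94 = 26; normal capacity gives 51 − 6 = 45. Would deviate. ✗
High-cost: normal capacity gives 51 − 5 = 46; excess capacity gives 120 − 106 = 14. No deviation. ✓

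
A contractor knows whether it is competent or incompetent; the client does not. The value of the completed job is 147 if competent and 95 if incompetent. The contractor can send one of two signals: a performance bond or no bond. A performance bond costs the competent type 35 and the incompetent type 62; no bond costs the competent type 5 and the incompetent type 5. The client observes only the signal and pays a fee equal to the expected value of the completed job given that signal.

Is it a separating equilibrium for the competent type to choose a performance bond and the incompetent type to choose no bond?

Yes

If types separate, bond earns payment 147 and no bond earns 95.
Competent: bond gives 147 − 35 = 112; no bond gives 95 − 5 = 90. No deviation. ✓
Incompetent: no bond gives 95 − 5 = 90; bond gives 147 − 62 = 85. No deviation. ✓
Both incentive constraints hold.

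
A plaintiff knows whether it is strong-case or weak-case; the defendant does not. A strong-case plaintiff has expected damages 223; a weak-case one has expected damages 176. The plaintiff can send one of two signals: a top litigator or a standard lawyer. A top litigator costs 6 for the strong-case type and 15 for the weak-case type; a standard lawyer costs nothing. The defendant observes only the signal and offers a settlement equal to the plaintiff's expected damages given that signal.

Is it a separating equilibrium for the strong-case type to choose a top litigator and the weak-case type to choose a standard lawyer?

No

Under separation the defendant infers type exactly: top litigator → strong-case (pays 223), standard lawyer → weak-case (pays 176).
Strong-case: top litigator gives 223 − 6 = 217; standard lawyer gives 176 − 0 = 176. No deviation. ✓
Weak-case: standard lawyer gives 176 − 0 = 176; top litigator gives 223 − 15 = 208. Would deviate. ✗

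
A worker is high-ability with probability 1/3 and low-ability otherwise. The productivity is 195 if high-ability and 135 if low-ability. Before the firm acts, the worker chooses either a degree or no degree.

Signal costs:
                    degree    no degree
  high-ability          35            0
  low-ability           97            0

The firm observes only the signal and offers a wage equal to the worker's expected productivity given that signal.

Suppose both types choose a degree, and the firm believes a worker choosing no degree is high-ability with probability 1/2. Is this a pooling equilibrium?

At the pooled signal (degree) the firm holds the prior 1/3 and pays 1/3·195 + 2/3·135 = 155. Off-path (no degree) belief 1/2 gives 1/2·195 + 1/2·135 = 165.
High-ability: degree gives 155 − 35 = 120; no degree gives 165 − 0 = 165. Deviates. ✗
Low-ability: degree gives 155 − 97 = 58; no degree gives 165 − 0 = 165. Deviates. ✗

No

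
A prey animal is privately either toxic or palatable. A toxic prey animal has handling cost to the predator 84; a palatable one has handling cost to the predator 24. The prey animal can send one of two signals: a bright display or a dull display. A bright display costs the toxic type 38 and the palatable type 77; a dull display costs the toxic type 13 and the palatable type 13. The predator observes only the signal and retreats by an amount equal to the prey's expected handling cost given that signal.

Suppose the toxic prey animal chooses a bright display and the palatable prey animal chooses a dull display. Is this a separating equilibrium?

Yes

If types separate, bright display earns payment 84 and dull display earns 24.
Toxic: bright display gives 84 − 38 = 46; dull display gives 24 − 13 = 11. No deviation. ✓
Palatable: dull display gives 24 − 13 = 11; bright display gives 84 − 77 = 7. No deviation. ✓
Both incentive constraints hold.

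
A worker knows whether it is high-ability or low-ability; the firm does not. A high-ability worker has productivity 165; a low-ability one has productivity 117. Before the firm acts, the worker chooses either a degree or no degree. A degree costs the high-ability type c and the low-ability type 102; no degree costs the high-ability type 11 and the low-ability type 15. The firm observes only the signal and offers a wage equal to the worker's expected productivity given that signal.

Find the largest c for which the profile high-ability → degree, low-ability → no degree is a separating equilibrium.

59

Under separation: degree → high-ability (pays 165); no degree → low-ability (pays 117).
Low-ability: 117 − 15 = 102 ≥ 165 − 102 = 63. Holds regardless of c. ✓
High-ability: 165 − c ≥ 117 − 11, so c ≤ 165 − 106 = 59.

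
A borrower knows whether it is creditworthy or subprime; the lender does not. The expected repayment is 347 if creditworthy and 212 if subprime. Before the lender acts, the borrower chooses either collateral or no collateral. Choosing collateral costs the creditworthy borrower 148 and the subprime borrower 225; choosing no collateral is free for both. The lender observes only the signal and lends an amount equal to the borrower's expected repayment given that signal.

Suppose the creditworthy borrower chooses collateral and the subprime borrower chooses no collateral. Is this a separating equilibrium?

No

Under separation the lender infers type exactly: collateral → creditworthy (pays 347), no collateral → subprime (pays 212).
Creditworthy: collateral gives 347 − 148 = 199; no collateral gives 212 − 0 = 212. Would deviate. ✗
Subprime: no collateral gives 212 − 0 = 212; collateral gives 347 − 225 = 122. No deviation. ✓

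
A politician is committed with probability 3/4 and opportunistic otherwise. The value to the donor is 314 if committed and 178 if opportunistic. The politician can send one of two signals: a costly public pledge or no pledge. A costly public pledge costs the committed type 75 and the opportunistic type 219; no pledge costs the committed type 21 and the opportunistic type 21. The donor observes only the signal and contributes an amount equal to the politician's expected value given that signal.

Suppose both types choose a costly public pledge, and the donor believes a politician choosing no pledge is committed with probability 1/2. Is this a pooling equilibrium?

On the equilibrium path (pledge) the donor holds the prior 3/4 and pays 3/4·314 + 1/4·178 = 280. Off-path (no pledge) belief 1/2 gives 1/2·314 + 1/2·178 = 246.
Committed: pledge gives 280 − 75 = 205; no pledge gives 246 − 21 = 225. Deviates. ✗
Opportunistic: pledge gives 280 − 219 = 61; no pledge gives 246 − 21 = 225. Deviates. ✗

No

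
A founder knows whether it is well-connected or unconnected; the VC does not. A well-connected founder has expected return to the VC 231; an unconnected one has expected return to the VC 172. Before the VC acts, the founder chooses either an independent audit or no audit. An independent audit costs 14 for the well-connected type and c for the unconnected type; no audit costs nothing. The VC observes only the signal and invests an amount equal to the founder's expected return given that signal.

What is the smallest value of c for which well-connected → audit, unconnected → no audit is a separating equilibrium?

Under separation: audit → well-connected (pays 231); no audit → unconnected (pays 172).
Well-connected: 231 − 14 = 217 ≥ 172 − 0 = 172. Holds regardless of c. ✓
Unconnected: 172 − 0 ≥ 231 − c, so c ≥ 231 − 172 = 59.

59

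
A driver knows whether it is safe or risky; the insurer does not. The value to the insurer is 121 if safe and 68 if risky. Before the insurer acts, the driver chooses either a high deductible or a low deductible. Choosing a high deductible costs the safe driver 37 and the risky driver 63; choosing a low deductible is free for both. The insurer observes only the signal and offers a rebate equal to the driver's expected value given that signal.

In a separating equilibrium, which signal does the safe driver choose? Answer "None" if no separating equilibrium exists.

Try safe → high deductible, risky → low deductible:
  If types separate, high deductible earns payment 121 and low deductible earns 68.
  Safe: high deductible gives 121 − 37 = 84; low deductible gives 68 − 0 = 68. No deviation. ✓
  Risky: low deductible gives 68 − 0 = 68; high deductible gives 121 − 63 = 58. No deviation. ✓
Both hold — the safe type sends high deductible.

high deductible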